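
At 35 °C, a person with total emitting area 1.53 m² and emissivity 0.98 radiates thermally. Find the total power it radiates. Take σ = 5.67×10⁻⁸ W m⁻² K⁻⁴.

35 °C = 308 K.
P = εσAT⁴ = 0.98 × 5.67×10⁻⁸ × 1.53 × (308)⁴ = 0.98 × 5.67×10⁻⁸ × 1.53 × 9.00×10^9.
P = 765 W.

P ≈ 765 W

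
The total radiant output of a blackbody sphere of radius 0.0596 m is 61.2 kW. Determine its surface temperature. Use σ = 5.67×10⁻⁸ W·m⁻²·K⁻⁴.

A = 4πr² = 4π × (0.0596)² = 0.0446 m².
From P = σAT⁴, T = (P / σA)^(1/4) = (61200 / (5.67×10⁻⁸ × 0.0446))^(1/4).
T = (2.42×10^13)^(1/4) = 2220 K.

T ≈ 2220 K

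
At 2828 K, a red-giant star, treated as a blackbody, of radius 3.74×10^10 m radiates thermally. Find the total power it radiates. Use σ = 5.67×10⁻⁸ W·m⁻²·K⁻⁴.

A = 4πr² = 4π × (3.74×10^10)² = 1.76×10^22 m².
P = σAT⁴ = 5.67×10⁻⁸ × 1.76×10^22 × (2828)⁴ = 5.67×10⁻⁸ × 1.76×10^22 × 6.40×10^13.
P = 6.37×10^28 W.

P ≈ 6.37×10^28 W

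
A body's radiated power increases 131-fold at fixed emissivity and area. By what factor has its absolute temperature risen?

factor ≈ 3.38

P ∝ T⁴ ⇒ T ∝ P^(1/4), so T scales by (131)^(1/4) = 3.38.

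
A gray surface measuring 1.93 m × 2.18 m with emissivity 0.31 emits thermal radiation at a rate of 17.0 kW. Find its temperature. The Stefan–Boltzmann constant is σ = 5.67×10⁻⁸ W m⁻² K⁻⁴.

A = 1.93 × 2.18 = 4.21 m².
From P = εσAT⁴, T = (P / εσA)^(1/4) = (17000 / (0.31 × 5.67×10⁻⁸ × 4.21))^(1/4).
T = (2.30×10^11)^(1/4) = 692 K.

T ≈ 692 K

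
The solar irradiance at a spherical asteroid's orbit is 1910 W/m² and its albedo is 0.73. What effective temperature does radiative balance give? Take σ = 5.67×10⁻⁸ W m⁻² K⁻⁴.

T ≈ 218 K

Power absorbed = (1−a)S·πR²; power emitted = 4πR²σT⁴. Equating and cancelling πR²:
T = ((1−a)S / 4σ)^(1/4) = (516 / (4 × 5.67×10⁻⁸))^(1/4) = (2.27×10^9)^(1/4).
T = 218 K.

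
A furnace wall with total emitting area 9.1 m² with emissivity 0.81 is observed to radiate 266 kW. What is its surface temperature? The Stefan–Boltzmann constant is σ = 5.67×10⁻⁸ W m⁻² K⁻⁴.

From P = εσAT⁴, T = (P / εσA)^(1/4) = (2.66×10^5 / (0.81 × 5.67×10⁻⁸ × 9.10))^(1/4).
T = (6.36×10^11)^(1/4) = 893 K.

T ≈ 893 K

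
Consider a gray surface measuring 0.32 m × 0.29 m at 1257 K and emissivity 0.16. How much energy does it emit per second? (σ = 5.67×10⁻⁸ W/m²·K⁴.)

P ≈ 2100 W

A = 0.32 × 0.29 = 0.0928 m².
Stefan–Boltzmann: P = εσAT⁴ = 0.16 × 5.67×10⁻⁸ × 0.0928 × (1257)⁴ = 0.16 × 5.67×10⁻⁸ × 0.0928 × 2.50×10^12.
P = 2100 W.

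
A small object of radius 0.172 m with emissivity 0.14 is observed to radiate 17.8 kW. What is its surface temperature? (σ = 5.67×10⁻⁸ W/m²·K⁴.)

A = 4πr² = 4π × (0.172)² = 0.372 m².
From P = εσAT⁴, T = (P / εσA)^(1/4) = (17800 / (0.14 × 5.67×10⁻⁸ × 0.372))^(1/4).
T = (6.03×10^12)^(1/4) = 1570 K.

T ≈ 1570 K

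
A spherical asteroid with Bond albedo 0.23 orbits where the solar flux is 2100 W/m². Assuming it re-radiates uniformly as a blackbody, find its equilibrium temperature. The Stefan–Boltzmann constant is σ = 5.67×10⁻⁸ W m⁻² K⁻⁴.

T ≈ 291 K

Power absorbed = (1−a)S·πR²; power emitted = 4πR²σT⁴. Equating and cancelling πR²:
T = ((1−a)S / 4σ)^(1/4) = (1620 / (4 × 5.67×10⁻⁸))^(1/4) = (7.13×10^9)^(1/4).
T = 291 K.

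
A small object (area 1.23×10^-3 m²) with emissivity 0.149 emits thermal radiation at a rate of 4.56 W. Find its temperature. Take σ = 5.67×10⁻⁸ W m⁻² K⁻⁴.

From P = εσAT⁴, T = (P / εσA)^(1/4) = (4.56 / (0.149 × 5.67×10⁻⁸ × 1.23×10^-3))^(1/4).
T = (4.39×10^11)^(1/4) = 814 K.

T ≈ 814 K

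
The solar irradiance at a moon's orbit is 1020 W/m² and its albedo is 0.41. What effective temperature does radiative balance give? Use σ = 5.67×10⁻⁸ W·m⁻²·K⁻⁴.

T ≈ 227 K

Power absorbed = (1−a)S·πR²; power emitted = 4πR²σT⁴. Equating and cancelling πR²:
T = ((1−a)S / 4σ)^(1/4) = (602 / (4 × 5.67×10⁻⁸))^(1/4) = (2.65×10^9)^(1/4).
T = 227 K.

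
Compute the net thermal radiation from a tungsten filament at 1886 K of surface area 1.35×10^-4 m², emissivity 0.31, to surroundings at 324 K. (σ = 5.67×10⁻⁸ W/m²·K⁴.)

Q ≈ 30.0 W

Q = εσA(T⁴ − T_s⁴). T⁴ − T_s⁴ = (1886)⁴ − (324)⁴ = 1.27×10^13 − 1.10×10^10 = 1.26×10^13 K⁴.
Q = 0.31 × 5.67×10⁻⁸ × 1.35×10^-4 × 1.26×10^13 = 30.0 W.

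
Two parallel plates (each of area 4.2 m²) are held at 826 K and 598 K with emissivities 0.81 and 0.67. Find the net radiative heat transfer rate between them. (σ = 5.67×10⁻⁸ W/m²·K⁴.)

Q ≈ 46600 W

For two large parallel gray plates, q = σ(T₁⁴ − T₂⁴) / (1/ε₁ + 1/ε₂ − 1).
1/ε₁ + 1/ε₂ − 1 = 1/0.81 + 1/0.67 − 1 = 1.727.
T₁⁴ − T₂⁴ = 4.66×10^11 − 1.28×10^11 = 3.38×10^11 K⁴.
q = 5.67×10⁻⁸ × 3.38×10^11 / 1.727 = 11100 W/m².
Q = q·A = 11100 × 4.2 = 46600 W.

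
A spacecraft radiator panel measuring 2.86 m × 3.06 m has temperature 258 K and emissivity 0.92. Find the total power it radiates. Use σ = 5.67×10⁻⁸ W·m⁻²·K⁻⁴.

P ≈ 2020 W

A = 2.86 × 3.06 = 8.75 m².
Stefan–Boltzmann: P = εσAT⁴ = 0.92 × 5.67×10⁻⁸ × 8.75 × (258)⁴ = 0.92 × 5.67×10⁻⁸ × 8.75 × 4.43×10^9.
P = 2020 W.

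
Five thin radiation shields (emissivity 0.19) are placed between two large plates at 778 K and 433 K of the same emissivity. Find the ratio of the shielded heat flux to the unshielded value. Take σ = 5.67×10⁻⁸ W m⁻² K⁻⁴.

With N identical shields there are N+1 = 6 gaps in series, each with the same radiative resistance, so the flux falls to 1/(N+1) of its unshielded value.

ratio ≈ 0.167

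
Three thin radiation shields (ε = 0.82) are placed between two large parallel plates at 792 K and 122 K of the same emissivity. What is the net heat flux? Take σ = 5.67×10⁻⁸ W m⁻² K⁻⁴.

q ≈ 3870 W/m²

Each of the 4 gaps contributes resistance (2/ε − 1) = 2/0.82 − 1 = 1.439; total = 5.756.
q = σ(T₁⁴ − T₂⁴) / 5.756 = 5.67×10⁻⁸ × 3.93×10^11 / 5.756 = 3870 W/m².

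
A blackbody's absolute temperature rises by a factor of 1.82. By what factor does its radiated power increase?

P ∝ T⁴, so the power scales as (1.82)⁴ = 11.0.

factor ≈ 11.0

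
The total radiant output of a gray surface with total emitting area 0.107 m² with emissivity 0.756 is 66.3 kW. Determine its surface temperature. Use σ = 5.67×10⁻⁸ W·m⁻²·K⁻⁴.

T ≈ 1950 K

From P = εσAT⁴, T = (P / εσA)^(1/4) = (66300 / (0.756 × 5.67×10⁻⁸ × 0.107))^(1/4).
T = (1.45×10^13)^(1/4) = 1950 K.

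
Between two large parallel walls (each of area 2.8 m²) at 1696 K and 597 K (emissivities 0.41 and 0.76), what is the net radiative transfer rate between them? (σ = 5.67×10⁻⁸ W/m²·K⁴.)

Q ≈ 4.69×10^5 W

For two large parallel gray plates, q = σ(T₁⁴ − T₂⁴) / (1/ε₁ + 1/ε₂ − 1).
1/ε₁ + 1/ε₂ − 1 = 1/0.41 + 1/0.76 − 1 = 2.755.
T₁⁴ − T₂⁴ = 8.27×10^12 − 1.27×10^11 = 8.15×10^12 K⁴.
q = 5.67×10⁻⁸ × 8.15×10^12 / 2.755 = 1.68×10^5 W/m².
Q = q·A = 1.68×10^5 × 2.8 = 4.69×10^5 W.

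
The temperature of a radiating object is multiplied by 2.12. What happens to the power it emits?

factor ≈ 20.2

P ∝ T⁴, so the power scales as (2.12)⁴ = 20.2.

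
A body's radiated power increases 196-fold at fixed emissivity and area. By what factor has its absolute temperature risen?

P ∝ T⁴ ⇒ T ∝ P^(1/4), so T scales by (196)^(1/4) = 3.74.

factor ≈ 3.74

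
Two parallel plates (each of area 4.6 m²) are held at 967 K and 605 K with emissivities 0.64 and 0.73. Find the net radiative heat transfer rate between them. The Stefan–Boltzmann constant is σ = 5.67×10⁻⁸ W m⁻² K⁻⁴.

Q ≈ 99900 W

For two large parallel gray plates, q = σ(T₁⁴ − T₂⁴) / (1/ε₁ + 1/ε₂ − 1).
1/ε₁ + 1/ε₂ − 1 = 1/0.64 + 1/0.73 − 1 = 1.932.
T₁⁴ − T₂⁴ = 8.74×10^11 − 1.34×10^11 = 7.40×10^11 K⁴.
q = 5.67×10⁻⁸ × 7.40×10^11 / 1.932 = 21700 W/m².
Q = q·A = 21700 × 4.6 = 99900 W.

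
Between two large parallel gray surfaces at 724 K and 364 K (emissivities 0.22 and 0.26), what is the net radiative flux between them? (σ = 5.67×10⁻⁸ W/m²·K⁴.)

For two large parallel gray plates, q = σ(T₁⁴ − T₂⁴) / (1/ε₁ + 1/ε₂ − 1).
1/ε₁ + 1/ε₂ − 1 = 1/0.22 + 1/0.26 − 1 = 7.392.
T₁⁴ − T₂⁴ = 2.75×10^11 − 1.76×10^10 = 2.57×10^11 K⁴.
q = 5.67×10⁻⁸ × 2.57×10^11 / 7.392 = 1970 W/m².

q ≈ 1970 W/m²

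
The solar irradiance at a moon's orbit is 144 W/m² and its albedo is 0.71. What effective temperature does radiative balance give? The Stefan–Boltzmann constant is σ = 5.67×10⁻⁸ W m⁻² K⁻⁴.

Power absorbed = (1−a)S·πR²; power emitted = 4πR²σT⁴. Equating and cancelling πR²:
T = ((1−a)S / 4σ)^(1/4) = (41.8 / (4 × 5.67×10⁻⁸))^(1/4) = (1.84×10^8)^(1/4).
T = 116 K.

T ≈ 116 K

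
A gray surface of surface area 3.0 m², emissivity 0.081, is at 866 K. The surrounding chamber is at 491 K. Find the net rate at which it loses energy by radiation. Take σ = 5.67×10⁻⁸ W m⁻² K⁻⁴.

Q ≈ 6950 W

Q = εσA(T⁴ − T_s⁴). T⁴ − T_s⁴ = (866)⁴ − (491)⁴ = 5.62×10^11 − 5.81×10^10 = 5.04×10^11 K⁴.
Q = 0.081 × 5.67×10⁻⁸ × 3.00 × 5.04×10^11 = 6950 W.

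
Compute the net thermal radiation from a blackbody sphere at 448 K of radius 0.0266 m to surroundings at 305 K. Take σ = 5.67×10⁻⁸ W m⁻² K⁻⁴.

Q ≈ 15.9 W

A = 4πr² = 4π × (0.0266)² = 8.89×10^-3 m².
Q = σA(T⁴ − T_s⁴). T⁴ − T_s⁴ = (448)⁴ − (305)⁴ = 4.03×10^10 − 8.65×10^9 = 3.16×10^10 K⁴.
Q = 5.67×10⁻⁸ × 8.89×10^-3 × 3.16×10^10 = 15.9 W.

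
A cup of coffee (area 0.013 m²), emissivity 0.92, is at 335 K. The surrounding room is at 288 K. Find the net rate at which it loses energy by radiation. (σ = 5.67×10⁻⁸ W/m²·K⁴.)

Q = εσA(T⁴ − T_s⁴). T⁴ − T_s⁴ = (335)⁴ − (288)⁴ = 1.26×10^10 − 6.88×10^9 = 5.71×10^9 K⁴.
Q = 0.92 × 5.67×10⁻⁸ × 0.0130 × 5.71×10^9 = 3.88 W.

Q ≈ 3.88 W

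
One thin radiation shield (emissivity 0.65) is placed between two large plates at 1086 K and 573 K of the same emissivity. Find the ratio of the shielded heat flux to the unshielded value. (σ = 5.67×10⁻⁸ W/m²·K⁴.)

With N identical shields there are N+1 = 2 gaps in series, each with the same radiative resistance, so the flux falls to 1/(N+1) of its unshielded value.

ratio ≈ 0.500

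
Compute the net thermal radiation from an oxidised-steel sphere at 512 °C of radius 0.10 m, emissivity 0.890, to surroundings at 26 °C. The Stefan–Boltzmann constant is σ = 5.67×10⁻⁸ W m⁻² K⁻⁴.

Q ≈ 2360 W

A = 4πr² = 4π × (0.10)² = 0.126 m².
Convert: 512 °C = 785 K; 26 °C = 299 K.
Q = εσA(T⁴ − T_s⁴). T⁴ − T_s⁴ = (785)⁴ − (299)⁴ = 3.80×10^11 − 7.99×10^9 = 3.72×10^11 K⁴.
Q = 0.890 × 5.67×10⁻⁸ × 0.126 × 3.72×10^11 = 2360 W.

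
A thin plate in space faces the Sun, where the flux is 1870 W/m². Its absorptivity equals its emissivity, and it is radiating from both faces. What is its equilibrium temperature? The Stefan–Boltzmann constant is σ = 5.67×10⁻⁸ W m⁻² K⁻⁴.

T ≈ 358 K

Absorbed flux αS = emitted flux 2εσT⁴ per unit area; with α = ε this gives T = (S/2σ)^(1/4).
T = (1870 / (2 × 5.67×10⁻⁸))^(1/4) = (1.65×10^10)^(1/4).
T = 358 K.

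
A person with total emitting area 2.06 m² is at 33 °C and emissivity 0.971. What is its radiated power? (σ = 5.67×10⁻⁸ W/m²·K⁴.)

33 °C = 306 K.
P = εσAT⁴ = 0.971 × 5.67×10⁻⁸ × 2.06 × (306)⁴ = 0.971 × 5.67×10⁻⁸ × 2.06 × 8.77×10^9.
P = 994 W.

P ≈ 994 W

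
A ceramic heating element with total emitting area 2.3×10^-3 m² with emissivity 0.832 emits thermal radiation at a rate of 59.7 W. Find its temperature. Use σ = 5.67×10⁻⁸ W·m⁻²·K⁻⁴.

T ≈ 861 K

From P = εσAT⁴, T = (P / εσA)^(1/4) = (59.7 / (0.832 × 5.67×10⁻⁸ × 2.30×10^-3))^(1/4).
T = (5.50×10^11)^(1/4) = 861 K.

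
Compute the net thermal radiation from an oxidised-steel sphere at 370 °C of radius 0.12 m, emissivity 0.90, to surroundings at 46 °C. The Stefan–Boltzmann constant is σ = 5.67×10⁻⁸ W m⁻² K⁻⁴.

A = 4πr² = 4π × (0.12)² = 0.181 m².
Convert: 370 °C = 643 K; 46 °C = 319 K.
Q = εσA(T⁴ − T_s⁴). T⁴ − T_s⁴ = (643)⁴ − (319)⁴ = 1.71×10^11 − 1.04×10^10 = 1.61×10^11 K⁴.
Q = 0.90 × 5.67×10⁻⁸ × 0.181 × 1.61×10^11 = 1480 W.

Q ≈ 1480 W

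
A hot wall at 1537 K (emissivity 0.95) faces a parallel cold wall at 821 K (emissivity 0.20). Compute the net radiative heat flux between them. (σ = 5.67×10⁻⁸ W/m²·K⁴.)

q ≈ 57500 W/m²

For two large parallel gray plates, q = σ(T₁⁴ − T₂⁴) / (1/ε₁ + 1/ε₂ − 1).
1/ε₁ + 1/ε₂ − 1 = 1/0.95 + 1/0.20 − 1 = 5.053.
T₁⁴ − T₂⁴ = 5.58×10^12 − 4.54×10^11 = 5.13×10^12 K⁴.
q = 5.67×10⁻⁸ × 5.13×10^12 / 5.053 = 57500 W/m².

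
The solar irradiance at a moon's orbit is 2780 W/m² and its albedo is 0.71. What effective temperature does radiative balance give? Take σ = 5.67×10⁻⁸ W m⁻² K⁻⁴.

T ≈ 244 K

Power absorbed = (1−a)S·πR²; power emitted = 4πR²σT⁴. Equating and cancelling πR²:
T = ((1−a)S / 4σ)^(1/4) = (806 / (4 × 5.67×10⁻⁸))^(1/4) = (3.55×10^9)^(1/4).
T = 244 K.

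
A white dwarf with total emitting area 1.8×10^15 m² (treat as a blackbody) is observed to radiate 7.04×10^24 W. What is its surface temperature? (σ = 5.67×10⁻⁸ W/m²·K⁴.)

From P = σAT⁴, T = (P / σA)^(1/4) = (7.04×10^24 / (5.67×10⁻⁸ × 1.80×10^15))^(1/4).
T = (6.90×10^16)^(1/4) = 16200 K.

T ≈ 16200 K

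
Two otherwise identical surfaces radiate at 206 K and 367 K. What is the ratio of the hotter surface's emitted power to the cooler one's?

ratio ≈ 10.1

P ∝ T⁴, so the ratio is (367/206)⁴ = (1.782)⁴ = 10.1.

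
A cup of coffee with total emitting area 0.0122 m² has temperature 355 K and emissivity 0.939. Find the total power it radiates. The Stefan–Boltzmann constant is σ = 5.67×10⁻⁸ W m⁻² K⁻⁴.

P = εσAT⁴ = 0.939 × 5.67×10⁻⁸ × 0.0122 × (355)⁴ = 0.939 × 5.67×10⁻⁸ × 0.0122 × 1.59×10^10.
P = 10.3 W.

P ≈ 10.3 W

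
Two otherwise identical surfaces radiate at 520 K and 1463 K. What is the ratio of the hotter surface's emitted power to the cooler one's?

ratio ≈ 62.7

P ∝ T⁴, so the ratio is (1463/520)⁴ = (2.813)⁴ = 62.7.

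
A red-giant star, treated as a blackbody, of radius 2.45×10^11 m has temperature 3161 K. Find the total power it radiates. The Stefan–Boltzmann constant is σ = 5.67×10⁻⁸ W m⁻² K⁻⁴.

P ≈ 4.27×10^30 W

A = 4πr² = 4π × (2.45×10^11)² = 7.54×10^23 m².
P = σAT⁴ = 5.67×10⁻⁸ × 7.54×10^23 × (3161)⁴ = 5.67×10⁻⁸ × 7.54×10^23 × 9.98×10^13.
P = 4.27×10^30 W.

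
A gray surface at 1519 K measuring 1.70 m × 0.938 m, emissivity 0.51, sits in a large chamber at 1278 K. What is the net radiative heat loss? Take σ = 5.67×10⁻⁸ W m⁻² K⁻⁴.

Q ≈ 1.22×10^5 W

A = 1.70 × 0.938 = 1.59 m².
Q = εσA(T⁴ − T_s⁴). T⁴ − T_s⁴ = (1519)⁴ − (1278)⁴ = 5.32×10^12 − 2.67×10^12 = 2.66×10^12 K⁴.
Q = 0.51 × 5.67×10⁻⁸ × 1.59 × 2.66×10^12 = 1.22×10^5 W.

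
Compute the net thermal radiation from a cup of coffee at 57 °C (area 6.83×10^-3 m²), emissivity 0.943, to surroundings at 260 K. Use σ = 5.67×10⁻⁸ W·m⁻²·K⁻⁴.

Convert: 57 °C = 330 K.
Q = εσA(T⁴ − T_s⁴). T⁴ − T_s⁴ = (330)⁴ − (260)⁴ = 1.19×10^10 − 4.57×10^9 = 7.29×10^9 K⁴.
Q = 0.943 × 5.67×10⁻⁸ × 6.83×10^-3 × 7.29×10^9 = 2.66 W.

Q ≈ 2.66 W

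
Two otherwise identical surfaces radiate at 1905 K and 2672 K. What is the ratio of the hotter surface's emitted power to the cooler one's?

ratio ≈ 3.87

P ∝ T⁴, so the ratio is (2672/1905)⁴ = (1.403)⁴ = 3.87.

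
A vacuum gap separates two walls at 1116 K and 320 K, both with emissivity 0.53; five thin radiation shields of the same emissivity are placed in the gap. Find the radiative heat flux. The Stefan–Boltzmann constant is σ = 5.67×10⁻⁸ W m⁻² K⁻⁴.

Each of the 6 gaps contributes resistance (2/ε − 1) = 2/0.53 − 1 = 2.774; total = 16.64.
q = σ(T₁⁴ − T₂⁴) / 16.64 = 5.67×10⁻⁸ × 1.54×10^12 / 16.64 = 5250 W/m².

q ≈ 5250 W/m²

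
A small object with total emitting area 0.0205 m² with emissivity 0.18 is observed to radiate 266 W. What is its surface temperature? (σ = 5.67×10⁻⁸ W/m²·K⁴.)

T ≈ 1060 K

From P = εσAT⁴, T = (P / εσA)^(1/4) = (266 / (0.18 × 5.67×10⁻⁸ × 0.0205))^(1/4).
T = (1.27×10^12)^(1/4) = 1060 K.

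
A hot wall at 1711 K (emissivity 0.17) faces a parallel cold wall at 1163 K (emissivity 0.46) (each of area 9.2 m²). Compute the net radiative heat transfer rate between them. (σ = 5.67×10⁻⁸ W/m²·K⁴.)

For two large parallel gray plates, q = σ(T₁⁴ − T₂⁴) / (1/ε₁ + 1/ε₂ − 1).
1/ε₁ + 1/ε₂ − 1 = 1/0.17 + 1/0.46 − 1 = 7.056.
T₁⁴ − T₂⁴ = 8.57×10^12 − 1.83×10^12 = 6.74×10^12 K⁴.
q = 5.67×10⁻⁸ × 6.74×10^12 / 7.056 = 54200 W/m².
Q = q·A = 54200 × 9.2 = 4.98×10^5 W.

Q ≈ 4.98×10^5 W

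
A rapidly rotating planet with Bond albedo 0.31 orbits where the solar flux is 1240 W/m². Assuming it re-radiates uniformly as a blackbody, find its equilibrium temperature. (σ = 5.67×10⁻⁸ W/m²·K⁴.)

T ≈ 248 K

Power absorbed = (1−a)S·πR²; power emitted = 4πR²σT⁴. Equating and cancelling πR²:
T = ((1−a)S / 4σ)^(1/4) = (856 / (4 × 5.67×10⁻⁸))^(1/4) = (3.77×10^9)^(1/4).
T = 248 K.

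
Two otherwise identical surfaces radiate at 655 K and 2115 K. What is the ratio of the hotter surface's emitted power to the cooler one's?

P ∝ T⁴, so the ratio is (2115/655)⁴ = (3.229)⁴ = 109.

ratio ≈ 109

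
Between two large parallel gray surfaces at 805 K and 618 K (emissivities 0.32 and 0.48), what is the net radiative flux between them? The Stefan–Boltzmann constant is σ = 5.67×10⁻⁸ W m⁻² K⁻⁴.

q ≈ 3690 W/m²

For two large parallel gray plates, q = σ(T₁⁴ − T₂⁴) / (1/ε₁ + 1/ε₂ − 1).
1/ε₁ + 1/ε₂ − 1 = 1/0.32 + 1/0.48 − 1 = 4.208.
T₁⁴ − T₂⁴ = 4.20×10^11 − 1.46×10^11 = 2.74×10^11 K⁴.
q = 5.67×10⁻⁸ × 2.74×10^11 / 4.208 = 3690 W/m².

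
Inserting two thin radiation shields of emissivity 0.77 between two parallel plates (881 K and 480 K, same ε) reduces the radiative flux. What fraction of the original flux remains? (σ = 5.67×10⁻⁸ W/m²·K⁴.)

ratio ≈ 0.333

With N identical shields there are N+1 = 3 gaps in series, each with the same radiative resistance, so the flux falls to 1/(N+1) of its unshielded value.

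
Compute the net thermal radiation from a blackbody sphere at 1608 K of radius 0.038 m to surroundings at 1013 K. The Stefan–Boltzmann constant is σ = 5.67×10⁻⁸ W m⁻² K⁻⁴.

Q ≈ 5800 W

A = 4πr² = 4π × (0.038)² = 0.0181 m².
Q = σA(T⁴ − T_s⁴). T⁴ − T_s⁴ = (1608)⁴ − (1013)⁴ = 6.69×10^12 − 1.05×10^12 = 5.63×10^12 K⁴.
Q = 5.67×10⁻⁸ × 0.0181 × 5.63×10^12 = 5800 W.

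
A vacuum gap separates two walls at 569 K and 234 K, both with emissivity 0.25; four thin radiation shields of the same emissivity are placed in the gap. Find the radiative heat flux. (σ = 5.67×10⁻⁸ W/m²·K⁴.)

Each of the 5 gaps contributes resistance (2/ε − 1) = 2/0.25 − 1 = 7.000; total = 35.00.
q = σ(T₁⁴ − T₂⁴) / 35.00 = 5.67×10⁻⁸ × 1.02×10^11 / 35.00 = 165 W/m².

q ≈ 165 W/m²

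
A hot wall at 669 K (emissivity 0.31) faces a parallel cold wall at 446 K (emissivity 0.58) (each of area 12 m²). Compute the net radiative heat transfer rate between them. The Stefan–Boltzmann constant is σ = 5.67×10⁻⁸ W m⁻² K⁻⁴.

Q ≈ 27700 W

For two large parallel gray plates, q = σ(T₁⁴ − T₂⁴) / (1/ε₁ + 1/ε₂ − 1).
1/ε₁ + 1/ε₂ − 1 = 1/0.31 + 1/0.58 − 1 = 3.950.
T₁⁴ − T₂⁴ = 2.00×10^11 − 3.96×10^10 = 1.61×10^11 K⁴.
q = 5.67×10⁻⁸ × 1.61×10^11 / 3.950 = 2310 W/m².
Q = q·A = 2310 × 12 = 27700 W.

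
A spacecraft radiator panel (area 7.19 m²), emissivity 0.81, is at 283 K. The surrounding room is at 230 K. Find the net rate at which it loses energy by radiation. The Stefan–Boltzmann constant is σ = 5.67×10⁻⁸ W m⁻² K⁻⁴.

Q ≈ 1190 W

Q = εσA(T⁴ − T_s⁴). T⁴ − T_s⁴ = (283)⁴ − (230)⁴ = 6.41×10^9 − 2.80×10^9 = 3.62×10^9 K⁴.
Q = 0.81 × 5.67×10⁻⁸ × 7.19 × 3.62×10^9 = 1190 W.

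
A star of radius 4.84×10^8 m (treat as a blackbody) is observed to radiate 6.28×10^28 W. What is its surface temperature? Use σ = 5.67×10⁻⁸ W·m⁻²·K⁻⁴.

T ≈ 24800 K

A = 4πr² = 4π × (4.84×10^8)² = 2.94×10^18 m².
From P = σAT⁴, T = (P / σA)^(1/4) = (6.28×10^28 / (5.67×10⁻⁸ × 2.94×10^18))^(1/4).
T = (3.76×10^17)^(1/4) = 24800 K.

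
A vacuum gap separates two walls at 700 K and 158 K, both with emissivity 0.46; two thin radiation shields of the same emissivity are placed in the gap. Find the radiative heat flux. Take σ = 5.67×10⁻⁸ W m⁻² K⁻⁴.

Each of the 3 gaps contributes resistance (2/ε − 1) = 2/0.46 − 1 = 3.348; total = 10.04.
q = σ(T₁⁴ − T₂⁴) / 10.04 = 5.67×10⁻⁸ × 2.39×10^11 / 10.04 = 1350 W/m².

q ≈ 1350 W/m²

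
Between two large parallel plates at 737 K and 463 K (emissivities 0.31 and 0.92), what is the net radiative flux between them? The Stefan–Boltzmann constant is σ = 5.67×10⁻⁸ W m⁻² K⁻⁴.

q ≈ 4260 W/m²

For two large parallel gray plates, q = σ(T₁⁴ − T₂⁴) / (1/ε₁ + 1/ε₂ − 1).
1/ε₁ + 1/ε₂ − 1 = 1/0.31 + 1/0.92 − 1 = 3.313.
T₁⁴ − T₂⁴ = 2.95×10^11 − 4.60×10^10 = 2.49×10^11 K⁴.
q = 5.67×10⁻⁸ × 2.49×10^11 / 3.313 = 4260 W/m².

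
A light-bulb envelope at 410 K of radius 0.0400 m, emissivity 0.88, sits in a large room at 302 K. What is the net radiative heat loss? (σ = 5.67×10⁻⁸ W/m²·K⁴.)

A = 4πr² = 4π × (0.0400)² = 0.0201 m².
Q = εσA(T⁴ − T_s⁴). T⁴ − T_s⁴ = (410)⁴ − (302)⁴ = 2.83×10^10 − 8.32×10^9 = 1.99×10^10 K⁴.
Q = 0.88 × 5.67×10⁻⁸ × 0.0201 × 1.99×10^10 = 20.0 W.

Q ≈ 20.0 W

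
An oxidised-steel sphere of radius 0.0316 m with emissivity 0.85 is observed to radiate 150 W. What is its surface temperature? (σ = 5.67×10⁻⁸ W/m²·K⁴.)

T ≈ 706 K

A = 4πr² = 4π × (0.0316)² = 0.0125 m².
From P = εσAT⁴, T = (P / εσA)^(1/4) = (150 / (0.85 × 5.67×10⁻⁸ × 0.0125))^(1/4).
T = (2.48×10^11)^(1/4) = 706 K.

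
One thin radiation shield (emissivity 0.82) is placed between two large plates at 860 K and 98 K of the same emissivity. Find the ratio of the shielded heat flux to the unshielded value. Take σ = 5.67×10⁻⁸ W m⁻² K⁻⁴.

ratio ≈ 0.500

With N identical shields there are N+1 = 2 gaps in series, each with the same radiative resistance, so the flux falls to 1/(N+1) of its unshielded value.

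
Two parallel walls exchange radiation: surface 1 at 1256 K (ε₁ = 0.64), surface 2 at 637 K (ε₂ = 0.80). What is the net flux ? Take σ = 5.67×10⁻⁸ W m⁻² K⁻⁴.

q ≈ 72700 W/m²

For two large parallel gray plates, q = σ(T₁⁴ − T₂⁴) / (1/ε₁ + 1/ε₂ − 1).
1/ε₁ + 1/ε₂ − 1 = 1/0.64 + 1/0.80 − 1 = 1.812.
T₁⁴ − T₂⁴ = 2.49×10^12 − 1.65×10^11 = 2.32×10^12 K⁴.
q = 5.67×10⁻⁸ × 2.32×10^12 / 1.812 = 72700 W/m².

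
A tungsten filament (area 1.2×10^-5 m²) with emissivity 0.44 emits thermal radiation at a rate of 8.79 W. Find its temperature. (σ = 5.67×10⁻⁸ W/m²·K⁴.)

From P = εσAT⁴, T = (P / εσA)^(1/4) = (8.79 / (0.44 × 5.67×10⁻⁸ × 1.20×10^-5))^(1/4).
T = (2.94×10^13)^(1/4) = 2330 K.

T ≈ 2330 K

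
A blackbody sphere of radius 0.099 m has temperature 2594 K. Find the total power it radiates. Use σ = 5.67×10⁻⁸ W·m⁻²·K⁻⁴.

A = 4πr² = 4π × (0.099)² = 0.123 m².
P = σAT⁴ = 5.67×10⁻⁸ × 0.123 × (2594)⁴ = 5.67×10⁻⁸ × 0.123 × 4.53×10^13.
P = 3.16×10^5 W.

P ≈ 3.16×10^5 W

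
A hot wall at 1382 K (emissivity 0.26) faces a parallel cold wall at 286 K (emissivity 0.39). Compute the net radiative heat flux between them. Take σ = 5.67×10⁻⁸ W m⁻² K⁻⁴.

For two large parallel gray plates, q = σ(T₁⁴ − T₂⁴) / (1/ε₁ + 1/ε₂ − 1).
1/ε₁ + 1/ε₂ − 1 = 1/0.26 + 1/0.39 − 1 = 5.410.
T₁⁴ − T₂⁴ = 3.65×10^12 − 6.69×10^9 = 3.64×10^12 K⁴.
q = 5.67×10⁻⁸ × 3.64×10^12 / 5.410 = 38200 W/m².

q ≈ 38200 W/m²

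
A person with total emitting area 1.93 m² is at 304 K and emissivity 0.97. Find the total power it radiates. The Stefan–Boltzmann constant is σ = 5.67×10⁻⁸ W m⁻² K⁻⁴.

Stefan–Boltzmann: P = εσAT⁴ = 0.97 × 5.67×10⁻⁸ × 1.93 × (304)⁴ = 0.97 × 5.67×10⁻⁸ × 1.93 × 8.54×10^9.
P = 907 W.

P ≈ 907 W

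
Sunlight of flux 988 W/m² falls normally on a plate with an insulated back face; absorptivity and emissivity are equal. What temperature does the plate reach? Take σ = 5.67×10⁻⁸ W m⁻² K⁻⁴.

Absorbed flux αS = emitted flux εσT⁴ (one radiating face); with α = ε, T = (S/σ)^(1/4).
T = (988 / 5.67×10⁻⁸)^(1/4) = (1.74×10^10)^(1/4).
T = 363 K.

T ≈ 363 K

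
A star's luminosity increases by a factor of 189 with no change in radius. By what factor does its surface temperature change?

P ∝ T⁴ ⇒ T ∝ P^(1/4), so T scales by (189)^(1/4) = 3.71.

factor ≈ 3.71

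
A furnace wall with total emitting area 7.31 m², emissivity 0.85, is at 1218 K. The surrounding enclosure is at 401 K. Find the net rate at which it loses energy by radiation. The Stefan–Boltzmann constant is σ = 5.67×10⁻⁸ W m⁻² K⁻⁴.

Q = εσA(T⁴ − T_s⁴). T⁴ − T_s⁴ = (1218)⁴ − (401)⁴ = 2.20×10^12 − 2.59×10^10 = 2.17×10^12 K⁴.
Q = 0.85 × 5.67×10⁻⁸ × 7.31 × 2.17×10^12 = 7.66×10^5 W.

Q ≈ 7.66×10^5 W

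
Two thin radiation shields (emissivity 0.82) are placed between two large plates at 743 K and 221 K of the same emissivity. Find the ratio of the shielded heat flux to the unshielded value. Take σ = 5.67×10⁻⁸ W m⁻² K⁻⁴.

With N identical shields there are N+1 = 3 gaps in series, each with the same radiative resistance, so the flux falls to 1/(N+1) of its unshielded value.

ratio ≈ 0.333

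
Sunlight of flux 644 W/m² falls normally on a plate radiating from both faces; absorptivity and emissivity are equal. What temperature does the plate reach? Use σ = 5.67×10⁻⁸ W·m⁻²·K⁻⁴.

Absorbed flux αS = emitted flux 2εσT⁴ per unit area; with α = ε this gives T = (S/2σ)^(1/4).
T = (644 / (2 × 5.67×10⁻⁸))^(1/4) = (5.68×10^9)^(1/4).
T = 275 K.

T ≈ 275 K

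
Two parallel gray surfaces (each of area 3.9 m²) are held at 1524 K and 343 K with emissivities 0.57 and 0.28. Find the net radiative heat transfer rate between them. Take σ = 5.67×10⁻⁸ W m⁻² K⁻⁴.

For two large parallel gray plates, q = σ(T₁⁴ − T₂⁴) / (1/ε₁ + 1/ε₂ − 1).
1/ε₁ + 1/ε₂ − 1 = 1/0.57 + 1/0.28 − 1 = 4.326.
T₁⁴ − T₂⁴ = 5.39×10^12 − 1.38×10^10 = 5.38×10^12 K⁴.
q = 5.67×10⁻⁸ × 5.38×10^12 / 4.326 = 70500 W/m².
Q = q·A = 70500 × 3.9 = 2.75×10^5 W.

Q ≈ 2.75×10^5 W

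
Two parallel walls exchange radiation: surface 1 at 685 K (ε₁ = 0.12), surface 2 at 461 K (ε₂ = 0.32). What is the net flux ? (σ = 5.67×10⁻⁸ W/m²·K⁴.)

For two large parallel gray plates, q = σ(T₁⁴ − T₂⁴) / (1/ε₁ + 1/ε₂ − 1).
1/ε₁ + 1/ε₂ − 1 = 1/0.12 + 1/0.32 − 1 = 10.46.
T₁⁴ − T₂⁴ = 2.20×10^11 − 4.52×10^10 = 1.75×10^11 K⁴.
q = 5.67×10⁻⁸ × 1.75×10^11 / 10.46 = 949 W/m².

q ≈ 949 W/m²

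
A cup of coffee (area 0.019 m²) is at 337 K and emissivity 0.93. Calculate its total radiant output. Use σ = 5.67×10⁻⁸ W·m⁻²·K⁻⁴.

Stefan–Boltzmann: P = εσAT⁴ = 0.93 × 5.67×10⁻⁸ × 0.0190 × (337)⁴ = 0.93 × 5.67×10⁻⁸ × 0.0190 × 1.29×10^10.
P = 12.9 W.

P ≈ 12.9 W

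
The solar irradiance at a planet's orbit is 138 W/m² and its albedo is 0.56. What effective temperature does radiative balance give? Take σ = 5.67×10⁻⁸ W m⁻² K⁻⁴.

Power absorbed = (1−a)S·πR²; power emitted = 4πR²σT⁴. Equating and cancelling πR²:
T = ((1−a)S / 4σ)^(1/4) = (60.7 / (4 × 5.67×10⁻⁸))^(1/4) = (2.68×10^8)^(1/4).
T = 128 K.

T ≈ 128 K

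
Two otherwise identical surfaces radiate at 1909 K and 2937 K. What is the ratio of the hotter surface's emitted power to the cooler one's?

ratio ≈ 5.60

P ∝ T⁴, so the ratio is (2937/1909)⁴ = (1.539)⁴ = 5.60.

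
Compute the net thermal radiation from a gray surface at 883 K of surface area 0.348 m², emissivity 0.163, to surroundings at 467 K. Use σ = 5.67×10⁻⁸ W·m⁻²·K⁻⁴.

Q ≈ 1800 W

Q = εσA(T⁴ − T_s⁴). T⁴ − T_s⁴ = (883)⁴ − (467)⁴ = 6.08×10^11 − 4.76×10^10 = 5.60×10^11 K⁴.
Q = 0.163 × 5.67×10⁻⁸ × 0.348 × 5.60×10^11 = 1800 W.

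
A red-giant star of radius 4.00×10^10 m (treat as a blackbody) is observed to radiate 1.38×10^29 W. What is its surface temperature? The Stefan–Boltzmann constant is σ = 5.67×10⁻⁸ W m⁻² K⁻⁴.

A = 4πr² = 4π × (4.00×10^10)² = 2.01×10^22 m².
From P = σAT⁴, T = (P / σA)^(1/4) = (1.38×10^29 / (5.67×10⁻⁸ × 2.01×10^22))^(1/4).
T = (1.21×10^14)^(1/4) = 3320 K.

T ≈ 3320 K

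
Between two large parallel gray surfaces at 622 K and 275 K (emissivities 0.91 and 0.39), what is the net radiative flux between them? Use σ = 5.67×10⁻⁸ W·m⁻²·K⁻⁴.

For two large parallel gray plates, q = σ(T₁⁴ − T₂⁴) / (1/ε₁ + 1/ε₂ − 1).
1/ε₁ + 1/ε₂ − 1 = 1/0.91 + 1/0.39 − 1 = 2.663.
T₁⁴ − T₂⁴ = 1.50×10^11 − 5.72×10^9 = 1.44×10^11 K⁴.
q = 5.67×10⁻⁸ × 1.44×10^11 / 2.663 = 3070 W/m².

q ≈ 3070 W/m²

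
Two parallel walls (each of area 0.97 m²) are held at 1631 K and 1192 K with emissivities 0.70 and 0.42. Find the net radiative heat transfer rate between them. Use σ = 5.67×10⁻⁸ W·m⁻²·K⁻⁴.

Q ≈ 99000 W

For two large parallel gray plates, q = σ(T₁⁴ − T₂⁴) / (1/ε₁ + 1/ε₂ − 1).
1/ε₁ + 1/ε₂ − 1 = 1/0.70 + 1/0.42 − 1 = 2.810.
T₁⁴ − T₂⁴ = 7.08×10^12 − 2.02×10^12 = 5.06×10^12 K⁴.
q = 5.67×10⁻⁸ × 5.06×10^12 / 2.810 = 1.02×10^5 W/m².
Q = q·A = 1.02×10^5 × 0.97 = 99000 W.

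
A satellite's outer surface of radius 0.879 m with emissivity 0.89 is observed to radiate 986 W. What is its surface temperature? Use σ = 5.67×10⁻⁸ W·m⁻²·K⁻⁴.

T ≈ 212 K

A = 4πr² = 4π × (0.879)² = 9.71 m².
From P = εσAT⁴, T = (P / εσA)^(1/4) = (986 / (0.89 × 5.67×10⁻⁸ × 9.71))^(1/4).
T = (2.01×10^9)^(1/4) = 212 K.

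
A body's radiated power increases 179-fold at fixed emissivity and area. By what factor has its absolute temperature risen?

P ∝ T⁴ ⇒ T ∝ P^(1/4), so T scales by (179)^(1/4) = 3.66.

factor ≈ 3.66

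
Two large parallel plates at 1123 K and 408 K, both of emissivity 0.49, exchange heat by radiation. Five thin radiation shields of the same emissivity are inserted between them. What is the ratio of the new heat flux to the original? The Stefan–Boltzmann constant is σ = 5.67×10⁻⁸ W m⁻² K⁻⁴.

ratio ≈ 0.167

With N identical shields there are N+1 = 6 gaps in series, each with the same radiative resistance, so the flux falls to 1/(N+1) of its unshielded value.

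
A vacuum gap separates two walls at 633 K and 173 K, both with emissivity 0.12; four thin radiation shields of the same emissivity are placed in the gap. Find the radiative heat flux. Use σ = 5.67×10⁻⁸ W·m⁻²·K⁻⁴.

Each of the 5 gaps contributes resistance (2/ε − 1) = 2/0.12 − 1 = 15.67; total = 78.33.
q = σ(T₁⁴ − T₂⁴) / 78.33 = 5.67×10⁻⁸ × 1.60×10^11 / 78.33 = 116 W/m².

q ≈ 116 W/m²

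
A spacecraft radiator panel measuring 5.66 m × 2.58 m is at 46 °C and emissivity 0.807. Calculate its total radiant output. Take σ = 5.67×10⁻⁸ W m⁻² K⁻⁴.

A = 5.66 × 2.58 = 14.6 m².
46 °C = 319 K.
Stefan–Boltzmann: P = εσAT⁴ = 0.807 × 5.67×10⁻⁸ × 14.6 × (319)⁴ = 0.807 × 5.67×10⁻⁸ × 14.6 × 1.04×10^10.
P = 6920 W.

P ≈ 6920 W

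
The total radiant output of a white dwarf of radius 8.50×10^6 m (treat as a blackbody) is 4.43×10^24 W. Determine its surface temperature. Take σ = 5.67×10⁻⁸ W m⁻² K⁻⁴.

A = 4πr² = 4π × (8.50×10^6)² = 9.08×10^14 m².
From P = σAT⁴, T = (P / σA)^(1/4) = (4.43×10^24 / (5.67×10⁻⁸ × 9.08×10^14))^(1/4).
T = (8.61×10^16)^(1/4) = 17100 K.

T ≈ 17100 K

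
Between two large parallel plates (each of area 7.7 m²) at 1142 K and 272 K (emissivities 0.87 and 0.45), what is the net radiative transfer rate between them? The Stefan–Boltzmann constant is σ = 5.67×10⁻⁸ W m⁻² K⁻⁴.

For two large parallel gray plates, q = σ(T₁⁴ − T₂⁴) / (1/ε₁ + 1/ε₂ − 1).
1/ε₁ + 1/ε₂ − 1 = 1/0.87 + 1/0.45 − 1 = 2.372.
T₁⁴ − T₂⁴ = 1.70×10^12 − 5.47×10^9 = 1.70×10^12 K⁴.
q = 5.67×10⁻⁸ × 1.70×10^12 / 2.372 = 40500 W/m².
Q = q·A = 40500 × 7.7 = 3.12×10^5 W.

Q ≈ 3.12×10^5 W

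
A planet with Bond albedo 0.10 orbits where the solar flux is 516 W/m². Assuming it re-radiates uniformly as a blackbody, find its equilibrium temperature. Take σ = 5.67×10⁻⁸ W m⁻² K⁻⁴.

T ≈ 213 K

Power absorbed = (1−a)S·πR²; power emitted = 4πR²σT⁴. Equating and cancelling πR²:
T = ((1−a)S / 4σ)^(1/4) = (464 / (4 × 5.67×10⁻⁸))^(1/4) = (2.05×10^9)^(1/4).
T = 213 K.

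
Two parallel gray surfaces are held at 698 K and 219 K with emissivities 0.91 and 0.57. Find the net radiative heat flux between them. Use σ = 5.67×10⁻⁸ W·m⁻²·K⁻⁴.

q ≈ 7190 W/m²

For two large parallel gray plates, q = σ(T₁⁴ − T₂⁴) / (1/ε₁ + 1/ε₂ − 1).
1/ε₁ + 1/ε₂ − 1 = 1/0.91 + 1/0.57 − 1 = 1.853.
T₁⁴ − T₂⁴ = 2.37×10^11 − 2.30×10^9 = 2.35×10^11 K⁴.
q = 5.67×10⁻⁸ × 2.35×10^11 / 1.853 = 7190 W/m².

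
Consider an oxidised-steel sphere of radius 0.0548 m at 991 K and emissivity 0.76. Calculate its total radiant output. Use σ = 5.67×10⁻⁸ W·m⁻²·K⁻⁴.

P ≈ 1570 W

A = 4πr² = 4π × (0.0548)² = 0.0377 m².
P = εσAT⁴ = 0.76 × 5.67×10⁻⁸ × 0.0377 × (991)⁴ = 0.76 × 5.67×10⁻⁸ × 0.0377 × 9.64×10^11.
P = 1570 W.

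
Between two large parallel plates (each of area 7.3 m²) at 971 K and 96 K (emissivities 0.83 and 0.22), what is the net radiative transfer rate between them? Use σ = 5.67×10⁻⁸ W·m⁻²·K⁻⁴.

For two large parallel gray plates, q = σ(T₁⁴ − T₂⁴) / (1/ε₁ + 1/ε₂ − 1).
1/ε₁ + 1/ε₂ − 1 = 1/0.83 + 1/0.22 − 1 = 4.750.
T₁⁴ − T₂⁴ = 8.89×10^11 − 8.49×10^7 = 8.89×10^11 K⁴.
q = 5.67×10⁻⁸ × 8.89×10^11 / 4.750 = 10600 W/m².
Q = q·A = 10600 × 7.3 = 77500 W.

Q ≈ 77500 W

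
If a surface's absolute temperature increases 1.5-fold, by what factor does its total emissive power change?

P ∝ T⁴, so the power scales as (1.5)⁴ = 5.06.

factor ≈ 5.06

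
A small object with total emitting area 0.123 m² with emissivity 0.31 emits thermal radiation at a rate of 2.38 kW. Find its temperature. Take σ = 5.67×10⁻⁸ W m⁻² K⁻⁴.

T ≈ 1020 K

From P = εσAT⁴, T = (P / εσA)^(1/4) = (2380 / (0.31 × 5.67×10⁻⁸ × 0.123))^(1/4).
T = (1.10×10^12)^(1/4) = 1020 K.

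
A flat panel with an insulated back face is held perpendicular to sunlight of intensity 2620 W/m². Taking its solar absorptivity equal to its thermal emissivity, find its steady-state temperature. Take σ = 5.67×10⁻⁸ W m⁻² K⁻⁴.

Absorbed flux αS = emitted flux εσT⁴ (one radiating face); with α = ε, T = (S/σ)^(1/4).
T = (2620 / 5.67×10⁻⁸)^(1/4) = (4.62×10^10)^(1/4).
T = 464 K.

T ≈ 464 K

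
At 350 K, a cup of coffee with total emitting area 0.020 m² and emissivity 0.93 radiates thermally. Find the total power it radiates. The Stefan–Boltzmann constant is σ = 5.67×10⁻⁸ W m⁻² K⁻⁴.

P ≈ 15.8 W

P = εσAT⁴ = 0.93 × 5.67×10⁻⁸ × 0.0200 × (350)⁴ = 0.93 × 5.67×10⁻⁸ × 0.0200 × 1.50×10^10.
P = 15.8 W.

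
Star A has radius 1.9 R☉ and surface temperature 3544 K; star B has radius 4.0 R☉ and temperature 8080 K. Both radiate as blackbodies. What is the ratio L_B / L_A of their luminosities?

L_B/L_A ≈ 120

L = 4πR²σT⁴ ∝ R²T⁴, so L_B/L_A = (4.0/1.9)² × (8080/3544)⁴ = 4.43 × 27.0 = 120.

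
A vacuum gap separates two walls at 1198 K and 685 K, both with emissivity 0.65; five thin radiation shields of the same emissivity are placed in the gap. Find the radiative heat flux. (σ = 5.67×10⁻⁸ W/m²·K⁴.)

q ≈ 8370 W/m²

Each of the 6 gaps contributes resistance (2/ε − 1) = 2/0.65 − 1 = 2.077; total = 12.46.
q = σ(T₁⁴ − T₂⁴) / 12.46 = 5.67×10⁻⁸ × 1.84×10^12 / 12.46 = 8370 W/m².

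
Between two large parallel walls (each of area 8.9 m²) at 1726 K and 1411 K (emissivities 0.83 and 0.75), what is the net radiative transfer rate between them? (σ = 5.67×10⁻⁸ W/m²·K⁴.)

Q ≈ 1.61×10^6 W

For two large parallel gray plates, q = σ(T₁⁴ − T₂⁴) / (1/ε₁ + 1/ε₂ − 1).
1/ε₁ + 1/ε₂ − 1 = 1/0.83 + 1/0.75 − 1 = 1.538.
T₁⁴ − T₂⁴ = 8.87×10^12 − 3.96×10^12 = 4.91×10^12 K⁴.
q = 5.67×10⁻⁸ × 4.91×10^12 / 1.538 = 1.81×10^5 W/m².
Q = q·A = 1.81×10^5 × 8.9 = 1.61×10^6 W.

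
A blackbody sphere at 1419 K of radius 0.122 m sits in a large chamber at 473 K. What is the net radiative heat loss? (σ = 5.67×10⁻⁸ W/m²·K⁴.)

A = 4πr² = 4π × (0.122)² = 0.187 m².
Q = σA(T⁴ − T_s⁴). T⁴ − T_s⁴ = (1419)⁴ − (473)⁴ = 4.05×10^12 − 5.01×10^10 = 4.00×10^12 K⁴.
Q = 5.67×10⁻⁸ × 0.187 × 4.00×10^12 = 42500 W.

Q ≈ 42500 W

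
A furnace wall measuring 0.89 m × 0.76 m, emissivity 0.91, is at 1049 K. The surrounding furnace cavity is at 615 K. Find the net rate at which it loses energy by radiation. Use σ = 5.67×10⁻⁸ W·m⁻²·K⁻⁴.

A = 0.89 × 0.76 = 0.676 m².
Q = εσA(T⁴ − T_s⁴). T⁴ − T_s⁴ = (1049)⁴ − (615)⁴ = 1.21×10^12 − 1.43×10^11 = 1.07×10^12 K⁴.
Q = 0.91 × 5.67×10⁻⁸ × 0.676 × 1.07×10^12 = 37300 W.

Q ≈ 37300 W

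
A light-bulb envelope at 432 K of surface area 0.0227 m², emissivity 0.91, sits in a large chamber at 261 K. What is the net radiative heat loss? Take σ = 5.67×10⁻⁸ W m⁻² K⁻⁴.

Q = εσA(T⁴ − T_s⁴). T⁴ − T_s⁴ = (432)⁴ − (261)⁴ = 3.48×10^10 − 4.64×10^9 = 3.02×10^10 K⁴.
Q = 0.91 × 5.67×10⁻⁸ × 0.0227 × 3.02×10^10 = 35.4 W.

Q ≈ 35.4 W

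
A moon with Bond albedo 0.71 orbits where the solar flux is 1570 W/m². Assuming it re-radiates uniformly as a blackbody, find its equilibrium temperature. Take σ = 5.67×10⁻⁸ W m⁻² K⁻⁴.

T ≈ 212 K

Power absorbed = (1−a)S·πR²; power emitted = 4πR²σT⁴. Equating and cancelling πR²:
T = ((1−a)S / 4σ)^(1/4) = (455 / (4 × 5.67×10⁻⁸))^(1/4) = (2.01×10^9)^(1/4).
T = 212 K.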